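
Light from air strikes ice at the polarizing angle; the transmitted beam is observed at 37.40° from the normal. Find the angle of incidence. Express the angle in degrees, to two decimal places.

θ_B ≈ 52.60°

At Brewster's angle the reflected and refracted rays are perpendicular, so θ_B + θ_t = 90°.
θ_B = 90° − 37.40° = 52.60°.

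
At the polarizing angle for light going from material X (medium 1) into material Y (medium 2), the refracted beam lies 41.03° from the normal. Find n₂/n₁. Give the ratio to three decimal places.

θ_B + θ_t = 90°, so θ_B = 90° − 41.03° = 48.97°.
tan θ_B = n₂/n₁, so n₂/n₁ = tan 48.97° = 1.149.

n₂/n₁ ≈ 1.149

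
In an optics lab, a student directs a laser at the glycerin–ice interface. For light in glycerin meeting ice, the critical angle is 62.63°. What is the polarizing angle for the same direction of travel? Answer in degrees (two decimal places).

θ_B ≈ 41.61°

sin θ_c = n₂/n₁, so n₂/n₁ = sin 62.63° = 0.8881.
Brewster: tan θ_B = n₂/n₁ = 0.8881.
θ_B = arctan(0.8881) = 41.61°.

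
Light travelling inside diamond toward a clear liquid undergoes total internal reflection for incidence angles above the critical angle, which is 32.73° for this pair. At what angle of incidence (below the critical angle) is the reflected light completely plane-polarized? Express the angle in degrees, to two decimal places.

sin θ_c = n₂/n₁, so n₂/n₁ = sin 32.73° = 0.5407.
Brewster: tan θ_B = n₂/n₁ = 0.5407.
θ_B = arctan(0.5407) = 28.40°.

θ_B ≈ 28.40°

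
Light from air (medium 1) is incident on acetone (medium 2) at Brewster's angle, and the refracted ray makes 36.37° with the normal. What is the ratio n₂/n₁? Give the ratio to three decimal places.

At Brewster incidence θ_B = 90° − θ_t = 90° − 36.37° = 53.63°.
Then n₂/n₁ = tan θ_B = tan 53.63° = 1.358.

n₂/n₁ ≈ 1.358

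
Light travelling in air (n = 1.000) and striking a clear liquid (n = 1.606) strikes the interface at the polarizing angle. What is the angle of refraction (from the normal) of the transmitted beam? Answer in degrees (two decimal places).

θ_t ≈ 31.91°

First find Brewster's angle: tan θ_B = 1.606/1.000 = 1.6060, giving θ_B = 58.09°.
Since θ_B + θ_t = 90° at Brewster incidence, θ_t = 90° − 58.09° = 31.91°.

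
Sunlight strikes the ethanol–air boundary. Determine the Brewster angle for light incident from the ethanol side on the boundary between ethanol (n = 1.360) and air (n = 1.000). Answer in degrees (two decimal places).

θ_B ≈ 36.33°

Here n₂/n₁ = 1.000/1.360 = 0.7353, and Brewster's law gives tan θ_B = n₂/n₁.
θ_B = arctan(0.7353) = 36.33°.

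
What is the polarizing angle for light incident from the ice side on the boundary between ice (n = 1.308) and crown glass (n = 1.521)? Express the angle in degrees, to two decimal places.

θ_B ≈ 49.31°

tan θ_B = n₂/n₁ = 1.521/1.308 = 1.1628.
So θ_B = arctan 1.1628 = 49.31°.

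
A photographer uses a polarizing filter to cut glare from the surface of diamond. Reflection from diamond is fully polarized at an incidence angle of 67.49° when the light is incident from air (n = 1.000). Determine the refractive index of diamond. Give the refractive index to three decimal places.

Full polarization of the reflected beam means tan θ_B = n₂/n₁, where n₁ is the incident medium (air).
n₂ = n₁ tan θ_B = 1.000 × tan 67.49° = 2.413.

n ≈ 2.413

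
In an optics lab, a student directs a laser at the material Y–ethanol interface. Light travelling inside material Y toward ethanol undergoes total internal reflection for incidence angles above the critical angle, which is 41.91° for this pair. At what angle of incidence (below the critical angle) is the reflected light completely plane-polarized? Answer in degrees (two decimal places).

n₂/n₁ = sin θ_c = sin 41.91° = 0.6680.
tan θ_B equals the same ratio, so θ_B = arctan(0.6680) = 33.74°.

θ_B ≈ 33.74°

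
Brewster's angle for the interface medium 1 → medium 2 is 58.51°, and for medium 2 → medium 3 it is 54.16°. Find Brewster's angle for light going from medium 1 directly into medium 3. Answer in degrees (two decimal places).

tan θ_B(1→2) = n₂/n₁ = tan 58.51° = 1.6325.
tan θ_B(2→3) = n₃/n₂ = tan 54.16° = 1.3845.
So n₃/n₁ = (n₂/n₁)(n₃/n₂) = 1.6325 × 1.3845 = 2.2602.
θ_B(1→3) = arctan(2.2602) = 66.13°.

θ_B ≈ 66.13°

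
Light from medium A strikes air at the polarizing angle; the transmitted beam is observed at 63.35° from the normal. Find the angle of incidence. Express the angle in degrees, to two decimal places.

Since the reflected and refracted rays are at right angles at the polarizing angle, θ_B + θ_t = 90°.
θ_B = 90° − 63.35° = 26.65°.

θ_B ≈ 26.65°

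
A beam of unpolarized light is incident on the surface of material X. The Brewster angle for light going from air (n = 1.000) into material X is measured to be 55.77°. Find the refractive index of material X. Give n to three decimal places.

At the Brewster angle, tan θ_B = n₂/n₁ with n₁ on the incident side (air) and n₂ on the transmitted side (material X).
n₂ = n₁ tan θ_B = 1.000 × tan 55.77° = 1.470.

n ≈ 1.470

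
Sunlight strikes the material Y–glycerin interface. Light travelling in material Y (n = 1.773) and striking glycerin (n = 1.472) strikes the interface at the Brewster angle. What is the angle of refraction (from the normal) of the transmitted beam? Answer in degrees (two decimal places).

θ_t ≈ 50.30°

First find Brewster's angle: tan θ_B = 1.472/1.773 = 0.8302, giving θ_B = 39.70°.
The refracted ray is perpendicular to the reflected ray, so θ_t = 90° − θ_B = 50.30°.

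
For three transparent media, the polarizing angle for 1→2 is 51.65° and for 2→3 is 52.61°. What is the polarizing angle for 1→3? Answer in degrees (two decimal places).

tan θ_B(1→2) = n₂/n₁ = tan 51.65° = 1.2640.
tan θ_B(2→3) = n₃/n₂ = tan 52.61° = 1.3084.
Multiplying, n₃/n₁ = 1.2640 × 1.3084 = 1.6538, and θ_B(1→3) = arctan 1.6538 = 58.84°.

θ_B ≈ 58.84°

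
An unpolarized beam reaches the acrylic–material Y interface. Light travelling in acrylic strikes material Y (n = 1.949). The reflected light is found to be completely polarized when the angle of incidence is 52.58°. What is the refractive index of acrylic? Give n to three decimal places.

Brewster's law: tan θ_B = n₂/n₁ (light incident in acrylic, refracted into material Y).
n₁ = n₂ / tan θ_B = 1.949 / tan 52.58° = 1.491.

n ≈ 1.491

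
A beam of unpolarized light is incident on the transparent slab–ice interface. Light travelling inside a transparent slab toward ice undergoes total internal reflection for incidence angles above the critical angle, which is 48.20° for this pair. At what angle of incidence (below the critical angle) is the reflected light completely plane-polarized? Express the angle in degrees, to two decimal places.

θ_B ≈ 36.70°

At the critical angle sin θ_c = n₂/n₁, giving n₂/n₁ = sin 48.20° = 0.7455.
Then tan θ_B = n₂/n₁ = 0.7455, so θ_B = arctan 0.7455 = 36.70°.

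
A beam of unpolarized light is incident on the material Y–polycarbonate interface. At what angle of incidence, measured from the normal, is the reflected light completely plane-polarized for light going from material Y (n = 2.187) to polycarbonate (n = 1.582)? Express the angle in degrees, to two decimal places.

θ_B ≈ 35.88°

At Brewster's angle the reflected and refracted rays are perpendicular, which with Snell's law gives tan θ_B = n₂/n₁.
Brewster's condition: tan θ_B = n₂/n₁ = 1.582/2.187 = 0.7234.
θ_B = arctan(0.7234) = 35.88°.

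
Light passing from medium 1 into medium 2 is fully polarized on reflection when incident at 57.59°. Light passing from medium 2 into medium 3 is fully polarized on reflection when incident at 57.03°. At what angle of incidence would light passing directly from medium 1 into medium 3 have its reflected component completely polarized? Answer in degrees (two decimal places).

Each Brewster angle gives a ratio: n₂/n₁ = tan 57.59° = 1.5751, n₃/n₂ = tan 57.03° = 1.5416.
n₃/n₁ = 2.4283. Then tan θ_B(1→3) = n₃/n₁, so θ_B(1→3) = arctan(2.4283) = 67.62°.

θ_B ≈ 67.62°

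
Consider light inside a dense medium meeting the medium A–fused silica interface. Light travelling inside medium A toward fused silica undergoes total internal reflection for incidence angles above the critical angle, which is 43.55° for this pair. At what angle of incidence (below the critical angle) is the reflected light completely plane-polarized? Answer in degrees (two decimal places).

θ_B ≈ 34.57°

n₂/n₁ = sin θ_c = sin 43.55° = 0.6890.
tan θ_B equals the same ratio, so θ_B = arctan(0.6890) = 34.57°.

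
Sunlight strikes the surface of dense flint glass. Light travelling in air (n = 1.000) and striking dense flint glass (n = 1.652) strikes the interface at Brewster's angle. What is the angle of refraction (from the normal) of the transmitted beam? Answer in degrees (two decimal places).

θ_B = arctan(n₂/n₁) = arctan(1.652/1.000) = 58.81°.
Since θ_B + θ_t = 90° at Brewster incidence, θ_t = 90° − 58.81° = 31.19°.

θ_t ≈ 31.19°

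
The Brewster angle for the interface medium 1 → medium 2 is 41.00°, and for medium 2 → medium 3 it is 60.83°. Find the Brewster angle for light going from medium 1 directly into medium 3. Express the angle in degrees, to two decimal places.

θ_B ≈ 57.29°

tan θ_B(1→2) = n₂/n₁ = tan 41.00° = 0.8693.
tan θ_B(2→3) = n₃/n₂ = tan 60.83° = 1.7915.
Multiplying, n₃/n₁ = 0.8693 × 1.7915 = 1.5573, and θ_B(1→3) = arctan 1.5573 = 57.29°.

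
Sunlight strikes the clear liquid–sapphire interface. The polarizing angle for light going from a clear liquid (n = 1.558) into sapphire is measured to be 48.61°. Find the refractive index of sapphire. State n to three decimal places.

n ≈ 1.768

Full polarization of the reflected beam means tan θ_B = n₂/n₁, where n₁ is the incident medium (a clear liquid).
n₂ = n₁ tan θ_B = 1.558 × tan 48.61° = 1.768.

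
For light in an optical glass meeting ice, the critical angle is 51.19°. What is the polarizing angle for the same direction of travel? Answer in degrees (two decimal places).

At the critical angle sin θ_c = n₂/n₁, giving n₂/n₁ = sin 51.19° = 0.7792.
Then tan θ_B = n₂/n₁ = 0.7792, so θ_B = arctan 0.7792 = 37.93°.

θ_B ≈ 37.93°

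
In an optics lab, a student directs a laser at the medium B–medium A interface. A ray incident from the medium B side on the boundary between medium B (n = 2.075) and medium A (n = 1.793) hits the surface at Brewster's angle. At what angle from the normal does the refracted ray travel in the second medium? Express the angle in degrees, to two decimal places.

θ_t ≈ 49.17°

θ_B = arctan(n₂/n₁) = arctan(1.793/2.075) = 40.83°.
Since θ_B + θ_t = 90° at Brewster incidence, θ_t = 90° − 40.83° = 49.17°.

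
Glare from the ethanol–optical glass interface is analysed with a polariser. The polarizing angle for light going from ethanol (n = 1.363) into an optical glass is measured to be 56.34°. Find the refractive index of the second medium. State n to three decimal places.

Brewster's law: tan θ_B = n₂/n₁ (light incident in ethanol, refracted into an optical glass).
n₂ = n₁ tan θ_B = 1.363 × tan 56.34° = 2.047.

n ≈ 2.047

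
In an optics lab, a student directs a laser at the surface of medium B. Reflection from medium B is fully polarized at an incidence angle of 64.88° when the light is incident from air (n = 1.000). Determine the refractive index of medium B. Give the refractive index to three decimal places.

n ≈ 2.133

Brewster's law: tan θ_B = n₂/n₁ (light incident in air, refracted into medium B).
n₂ = n₁ tan θ_B = 1.000 × tan 64.88° = 2.133.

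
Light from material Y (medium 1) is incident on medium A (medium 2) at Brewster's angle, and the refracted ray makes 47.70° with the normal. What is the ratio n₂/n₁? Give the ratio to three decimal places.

n₂/n₁ ≈ 0.910

At Brewster incidence θ_B = 90° − θ_t = 90° − 47.70° = 42.30°.
Then n₂/n₁ = tan θ_B = tan 42.30° = 0.910.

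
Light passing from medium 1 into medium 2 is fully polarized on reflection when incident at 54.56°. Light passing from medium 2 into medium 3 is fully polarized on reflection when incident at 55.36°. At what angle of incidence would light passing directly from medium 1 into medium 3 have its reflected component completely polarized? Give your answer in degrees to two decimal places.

θ_B ≈ 63.82°

n₂/n₁ = tan 54.56° = 1.4051 and n₃/n₂ = tan 55.36° = 1.4474.
n₃/n₁ = 2.0337. Then tan θ_B(1→3) = n₃/n₁, so θ_B(1→3) = arctan(2.0337) = 63.82°.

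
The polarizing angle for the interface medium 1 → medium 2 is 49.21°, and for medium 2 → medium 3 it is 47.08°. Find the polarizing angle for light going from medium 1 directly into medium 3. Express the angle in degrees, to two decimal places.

tan θ_B(1→2) = n₂/n₁ = tan 49.21° = 1.1589.
tan θ_B(2→3) = n₃/n₂ = tan 47.08° = 1.0754.
So n₃/n₁ = (n₂/n₁)(n₃/n₂) = 1.1589 × 1.0754 = 1.2463.
θ_B(1→3) = arctan(1.2463) = 51.26°.

θ_B ≈ 51.26°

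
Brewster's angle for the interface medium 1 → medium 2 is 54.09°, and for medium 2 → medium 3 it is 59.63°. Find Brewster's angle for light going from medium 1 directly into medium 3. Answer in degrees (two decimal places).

Each Brewster angle gives a ratio: n₂/n₁ = tan 54.09° = 1.3809, n₃/n₂ = tan 59.63° = 1.7065.
Multiplying, n₃/n₁ = 1.3809 × 1.7065 = 2.3566, and θ_B(1→3) = arctan 2.3566 = 67.01°.

θ_B ≈ 67.01°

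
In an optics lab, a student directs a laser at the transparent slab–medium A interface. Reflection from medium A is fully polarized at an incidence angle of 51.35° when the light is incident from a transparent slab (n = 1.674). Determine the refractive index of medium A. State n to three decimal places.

Full polarization of the reflected beam means tan θ_B = n₂/n₁, where n₁ is the incident medium (a transparent slab).
n₂ = n₁ tan θ_B = 1.674 × tan 51.35° = 2.093.

n ≈ 2.093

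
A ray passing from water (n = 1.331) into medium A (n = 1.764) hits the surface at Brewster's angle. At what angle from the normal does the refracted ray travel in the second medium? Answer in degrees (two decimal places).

θ_t ≈ 37.04°

θ_B = arctan(n₂/n₁) = arctan(1.764/1.331) = 52.96°.
The refracted ray is perpendicular to the reflected ray, so θ_t = 90° − θ_B = 37.04°.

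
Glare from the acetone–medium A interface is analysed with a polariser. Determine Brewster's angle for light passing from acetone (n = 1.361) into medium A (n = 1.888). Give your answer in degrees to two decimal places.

The reflected p-component vanishes when tan θ_B = n₂/n₁.
Brewster's condition: tan θ_B = n₂/n₁ = 1.888/1.361 = 1.3872. Taking the arctangent, θ_B = 54.21°.

θ_B ≈ 54.21°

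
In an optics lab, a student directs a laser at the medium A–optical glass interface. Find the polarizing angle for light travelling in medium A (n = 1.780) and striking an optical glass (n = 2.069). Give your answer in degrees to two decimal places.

At Brewster's angle the reflected and refracted rays are perpendicular, which with Snell's law gives tan θ_B = n₂/n₁.
Brewster's condition: tan θ_B = n₂/n₁ = 2.069/1.780 = 1.1624.
θ_B = arctan(1.1624) = 49.29°.

θ_B ≈ 49.29°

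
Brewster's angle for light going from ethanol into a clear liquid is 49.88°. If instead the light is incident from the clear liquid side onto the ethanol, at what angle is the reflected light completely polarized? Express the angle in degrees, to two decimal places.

θ_B' ≈ 40.12°

tan θ_B' = n₁/n₂ = 1/tan θ_B, so θ_B' = 90° − θ_B.
θ_B' = 90° − 49.88° = 40.12°.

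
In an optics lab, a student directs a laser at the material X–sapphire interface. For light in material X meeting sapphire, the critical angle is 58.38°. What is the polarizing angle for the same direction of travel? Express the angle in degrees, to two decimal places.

θ_B ≈ 40.42°

n₂/n₁ = sin θ_c = sin 58.38° = 0.8515.
tan θ_B equals the same ratio, so θ_B = arctan(0.8515) = 40.42°.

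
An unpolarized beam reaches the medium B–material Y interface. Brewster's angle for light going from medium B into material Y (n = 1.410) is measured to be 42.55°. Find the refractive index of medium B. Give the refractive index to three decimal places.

n ≈ 1.536

At Brewster's angle, tan θ_B = n₂/n₁ with n₁ on the incident side (medium B) and n₂ on the transmitted side (material Y).
n₁ = n₂ / tan θ_B = 1.410 / tan 42.55° = 1.536.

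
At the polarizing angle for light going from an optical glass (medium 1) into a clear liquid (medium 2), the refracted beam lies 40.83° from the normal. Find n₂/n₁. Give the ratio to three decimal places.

θ_B + θ_t = 90°, so θ_B = 90° − 40.83° = 49.17°.
Then n₂/n₁ = tan θ_B = tan 49.17° = 1.157.

n₂/n₁ ≈ 1.157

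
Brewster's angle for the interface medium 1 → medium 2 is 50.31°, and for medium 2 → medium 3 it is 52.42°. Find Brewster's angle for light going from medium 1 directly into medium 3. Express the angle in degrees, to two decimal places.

Each Brewster angle gives a ratio: n₂/n₁ = tan 50.31° = 1.2049, n₃/n₂ = tan 52.42° = 1.2995.
Multiplying, n₃/n₁ = 1.2049 × 1.2995 = 1.5658, and θ_B(1→3) = arctan 1.5658 = 57.44°.

θ_B ≈ 57.44°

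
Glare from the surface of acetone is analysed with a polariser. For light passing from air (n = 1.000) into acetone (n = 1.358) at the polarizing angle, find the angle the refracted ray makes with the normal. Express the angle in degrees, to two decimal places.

θ_t ≈ 36.37°

θ_B = arctan(n₂/n₁) = arctan(1.358/1.000) = 53.63°.
The refracted ray is perpendicular to the reflected ray, so θ_t = 90° − θ_B = 36.37°.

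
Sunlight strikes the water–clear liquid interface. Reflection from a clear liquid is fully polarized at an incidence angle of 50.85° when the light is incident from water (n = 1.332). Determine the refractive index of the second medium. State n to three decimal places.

At Brewster's angle, tan θ_B = n₂/n₁ with n₁ on the incident side (water) and n₂ on the transmitted side (a clear liquid).
n₂ = n₁ tan θ_B = 1.332 × tan 50.85° = 1.636.

n ≈ 1.636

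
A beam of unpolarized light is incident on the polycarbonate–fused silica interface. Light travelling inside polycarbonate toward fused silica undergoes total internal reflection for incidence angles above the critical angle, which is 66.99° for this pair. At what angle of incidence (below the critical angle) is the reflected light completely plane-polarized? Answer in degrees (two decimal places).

θ_B ≈ 42.63°

n₂/n₁ = sin θ_c = sin 66.99° = 0.9204.
tan θ_B equals the same ratio, so θ_B = arctan(0.9204) = 42.63°.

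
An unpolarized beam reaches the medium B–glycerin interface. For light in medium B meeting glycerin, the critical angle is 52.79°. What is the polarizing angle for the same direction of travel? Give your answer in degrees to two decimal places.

θ_B ≈ 38.53°

At the critical angle sin θ_c = n₂/n₁, giving n₂/n₁ = sin 52.79° = 0.7964.
Then tan θ_B = n₂/n₁ = 0.7964, so θ_B = arctan 0.7964 = 38.53°.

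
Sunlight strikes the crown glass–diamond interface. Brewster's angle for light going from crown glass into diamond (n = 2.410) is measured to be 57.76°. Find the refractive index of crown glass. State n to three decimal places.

Full polarization of the reflected beam means tan θ_B = n₂/n₁, where n₁ is the incident medium (crown glass).
n₁ = n₂ / tan θ_B = 2.410 / tan 57.76° = 1.520.

n ≈ 1.520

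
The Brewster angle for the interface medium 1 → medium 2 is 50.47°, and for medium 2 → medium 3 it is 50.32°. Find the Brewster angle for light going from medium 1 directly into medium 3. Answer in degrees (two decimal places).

θ_B ≈ 55.60°

tan θ_B(1→2) = n₂/n₁ = tan 50.47° = 1.2118.
tan θ_B(2→3) = n₃/n₂ = tan 50.32° = 1.2054.
So n₃/n₁ = (n₂/n₁)(n₃/n₂) = 1.2118 × 1.2054 = 1.4607.
θ_B(1→3) = arctan(1.4607) = 55.60°.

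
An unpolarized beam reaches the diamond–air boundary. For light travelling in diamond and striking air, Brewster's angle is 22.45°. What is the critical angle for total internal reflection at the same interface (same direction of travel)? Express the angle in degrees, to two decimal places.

From Brewster, n₂/n₁ = tan θ_B = tan 22.45° = 0.4132.
Then sin θ_c = n₂/n₁ = 0.4132, so θ_c = arcsin 0.4132 = 24.41°.

θ_c ≈ 24.41°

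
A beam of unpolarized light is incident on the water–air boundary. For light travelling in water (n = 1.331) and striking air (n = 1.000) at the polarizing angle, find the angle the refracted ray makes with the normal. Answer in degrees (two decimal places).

tan θ_B = n₂/n₁ = 1.000/1.331 = 0.7513, so θ_B = 36.92°.
The refracted ray is perpendicular to the reflected ray, so θ_t = 90° − θ_B = 53.08°.

θ_t ≈ 53.08°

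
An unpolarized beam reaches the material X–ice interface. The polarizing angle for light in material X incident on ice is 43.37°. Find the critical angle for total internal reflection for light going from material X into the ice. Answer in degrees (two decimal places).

θ_c ≈ 70.85°

tan θ_B = n₂/n₁ = tan 43.37° = 0.9447.
Total internal reflection: sin θ_c = n₂/n₁ = 0.9447.
θ_c = arcsin(0.9447) = 70.85°.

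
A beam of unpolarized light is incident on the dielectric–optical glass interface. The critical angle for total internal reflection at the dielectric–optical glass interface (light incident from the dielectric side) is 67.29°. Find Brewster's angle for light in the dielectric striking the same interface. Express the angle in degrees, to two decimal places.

sin θ_c = n₂/n₁, so n₂/n₁ = sin 67.29° = 0.9225.
Brewster: tan θ_B = n₂/n₁ = 0.9225.
θ_B = arctan(0.9225) = 42.69°.

θ_B ≈ 42.69°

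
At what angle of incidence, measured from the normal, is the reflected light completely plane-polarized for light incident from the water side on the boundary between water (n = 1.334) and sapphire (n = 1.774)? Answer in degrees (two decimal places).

θ_B ≈ 53.06°

At Brewster's angle the reflected and refracted rays are perpendicular, which with Snell's law gives tan θ_B = n₂/n₁.
Brewster's condition: tan θ_B = n₂/n₁ = 1.774/1.334 = 1.3298.
So θ_B = arctan 1.3298 = 53.06°.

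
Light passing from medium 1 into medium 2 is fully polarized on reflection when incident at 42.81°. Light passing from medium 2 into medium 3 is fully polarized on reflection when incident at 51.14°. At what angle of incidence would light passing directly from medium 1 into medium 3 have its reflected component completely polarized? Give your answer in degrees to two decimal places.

n₂/n₁ = tan 42.81° = 0.9263 and n₃/n₂ = tan 51.14° = 1.2411.
So n₃/n₁ = (n₂/n₁)(n₃/n₂) = 0.9263 × 1.2411 = 1.1497.
θ_B(1→3) = arctan(1.1497) = 48.98°.

θ_B ≈ 48.98°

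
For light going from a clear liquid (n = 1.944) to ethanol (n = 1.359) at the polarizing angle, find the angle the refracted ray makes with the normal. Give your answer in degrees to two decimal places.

θ_t ≈ 55.04°

First find Brewster's angle: tan θ_B = 1.359/1.944 = 0.6991, giving θ_B = 34.96°.
The refracted ray is perpendicular to the reflected ray, so θ_t = 90° − θ_B = 55.04°.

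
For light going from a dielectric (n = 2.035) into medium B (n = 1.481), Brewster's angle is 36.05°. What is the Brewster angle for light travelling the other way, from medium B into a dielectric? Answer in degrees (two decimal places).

tan θ_B' = n₁/n₂ = 1/tan θ_B, so θ_B' = 90° − θ_B.
θ_B' = 90° − 36.05° = 53.95°.

θ_B' ≈ 53.95°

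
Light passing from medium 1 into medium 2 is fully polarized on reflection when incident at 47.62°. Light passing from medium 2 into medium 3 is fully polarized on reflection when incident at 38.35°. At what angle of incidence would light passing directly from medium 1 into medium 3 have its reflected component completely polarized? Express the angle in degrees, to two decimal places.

tan θ_B(1→2) = n₂/n₁ = tan 47.62° = 1.0959.
tan θ_B(2→3) = n₃/n₂ = tan 38.35° = 0.7912.
Multiplying, n₃/n₁ = 1.0959 × 0.7912 = 0.8670, and θ_B(1→3) = arctan 0.8670 = 40.93°.

θ_B ≈ 40.93°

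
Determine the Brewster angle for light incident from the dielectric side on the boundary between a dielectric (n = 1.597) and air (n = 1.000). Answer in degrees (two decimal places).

Here n₂/n₁ = 1.000/1.597 = 0.6262, and Brewster's law gives tan θ_B = n₂/n₁. Taking the arctangent, θ_B = 32.05°.

θ_B ≈ 32.05°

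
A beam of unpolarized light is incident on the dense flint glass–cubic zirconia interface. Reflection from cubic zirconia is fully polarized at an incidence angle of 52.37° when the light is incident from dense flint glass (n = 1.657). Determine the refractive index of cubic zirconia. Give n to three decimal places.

At Brewster's angle, tan θ_B = n₂/n₁ with n₁ on the incident side (dense flint glass) and n₂ on the transmitted side (cubic zirconia).
n₂ = n₁ tan θ_B = 1.657 × tan 52.37° = 2.149.

n ≈ 2.149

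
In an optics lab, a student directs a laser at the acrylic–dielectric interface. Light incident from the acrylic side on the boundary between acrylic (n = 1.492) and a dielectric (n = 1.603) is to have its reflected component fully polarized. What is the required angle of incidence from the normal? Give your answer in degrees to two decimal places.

θ_B ≈ 47.05°

Brewster's condition: tan θ_B = n₂/n₁ = 1.603/1.492 = 1.0744.
So θ_B = arctan 1.0744 = 47.05°.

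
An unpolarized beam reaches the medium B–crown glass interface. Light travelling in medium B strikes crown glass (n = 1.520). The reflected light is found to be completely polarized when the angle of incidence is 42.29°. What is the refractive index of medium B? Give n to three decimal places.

n ≈ 1.671

Brewster's law: tan θ_B = n₂/n₁ (light incident in medium B, refracted into crown glass).
n₁ = n₂ / tan θ_B = 1.520 / tan 42.29° = 1.671.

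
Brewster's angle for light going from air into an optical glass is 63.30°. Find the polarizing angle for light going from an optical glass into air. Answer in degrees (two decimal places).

The two Brewster angles are complementary: θ_B' = 90° − θ_B = 90° − 63.30° = 26.70°.

θ_B' ≈ 26.70°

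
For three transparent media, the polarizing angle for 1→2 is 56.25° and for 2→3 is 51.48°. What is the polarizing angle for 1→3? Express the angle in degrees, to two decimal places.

θ_B ≈ 61.99°

n₂/n₁ = tan 56.25° = 1.4966 and n₃/n₂ = tan 51.48° = 1.2563.
Multiplying, n₃/n₁ = 1.4966 × 1.2563 = 1.8801, and θ_B(1→3) = arctan 1.8801 = 61.99°.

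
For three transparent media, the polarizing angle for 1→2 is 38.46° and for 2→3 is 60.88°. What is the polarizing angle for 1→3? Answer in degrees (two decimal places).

θ_B ≈ 54.96°

Each Brewster angle gives a ratio: n₂/n₁ = tan 38.46° = 0.7943, n₃/n₂ = tan 60.88° = 1.7952.
Multiplying, n₃/n₁ = 0.7943 × 1.7952 = 1.4259, and θ_B(1→3) = arctan 1.4259 = 54.96°.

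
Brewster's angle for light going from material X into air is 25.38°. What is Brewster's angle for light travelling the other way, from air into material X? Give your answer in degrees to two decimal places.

Reversing the direction swaps n₁ and n₂, so tan θ_B' = 1/tan θ_B and θ_B' = 90° − θ_B.
Hence θ_B' = 90° − 25.38° = 64.62°.

θ_B' ≈ 64.62°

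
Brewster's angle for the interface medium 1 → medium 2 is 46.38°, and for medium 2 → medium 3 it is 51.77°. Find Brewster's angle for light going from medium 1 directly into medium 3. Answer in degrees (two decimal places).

θ_B ≈ 53.10°

tan θ_B(1→2) = n₂/n₁ = tan 46.38° = 1.0494.
tan θ_B(2→3) = n₃/n₂ = tan 51.77° = 1.2694.
So n₃/n₁ = (n₂/n₁)(n₃/n₂) = 1.0494 × 1.2694 = 1.3321.
θ_B(1→3) = arctan(1.3321) = 53.10°.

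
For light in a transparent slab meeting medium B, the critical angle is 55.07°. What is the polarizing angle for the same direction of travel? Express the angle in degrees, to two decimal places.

θ_B ≈ 39.35°

sin θ_c = n₂/n₁, so n₂/n₁ = sin 55.07° = 0.8199.
Brewster: tan θ_B = n₂/n₁ = 0.8199.
θ_B = arctan(0.8199) = 39.35°.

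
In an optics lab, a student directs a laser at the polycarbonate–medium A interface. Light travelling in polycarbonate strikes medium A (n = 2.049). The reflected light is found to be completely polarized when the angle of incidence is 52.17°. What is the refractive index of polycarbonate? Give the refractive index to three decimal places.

Full polarization of the reflected beam means tan θ_B = n₂/n₁, where n₁ is the incident medium (polycarbonate).
n₁ = n₂ / tan θ_B = 2.049 / tan 52.17° = 1.591.

n ≈ 1.591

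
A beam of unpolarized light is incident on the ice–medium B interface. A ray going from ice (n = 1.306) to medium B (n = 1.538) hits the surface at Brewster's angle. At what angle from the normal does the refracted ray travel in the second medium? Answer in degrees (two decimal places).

θ_B = arctan(n₂/n₁) = arctan(1.538/1.306) = 49.66°.
The refracted ray is perpendicular to the reflected ray, so θ_t = 90° − θ_B = 40.34°.

θ_t ≈ 40.34°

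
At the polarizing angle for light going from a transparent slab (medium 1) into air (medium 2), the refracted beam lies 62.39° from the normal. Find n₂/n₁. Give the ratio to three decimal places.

n₂/n₁ ≈ 0.523

At Brewster incidence θ_B = 90° − θ_t = 90° − 62.39° = 27.61°.
Then n₂/n₁ = tan θ_B = tan 27.61° = 0.523.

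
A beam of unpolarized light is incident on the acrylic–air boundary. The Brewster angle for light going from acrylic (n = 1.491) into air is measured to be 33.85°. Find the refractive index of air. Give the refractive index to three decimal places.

n ≈ 1.000

At the Brewster angle, tan θ_B = n₂/n₁ with n₁ on the incident side (acrylic) and n₂ on the transmitted side (air).
n₂ = n₁ tan θ_B = 1.491 × tan 33.85° = 1.000.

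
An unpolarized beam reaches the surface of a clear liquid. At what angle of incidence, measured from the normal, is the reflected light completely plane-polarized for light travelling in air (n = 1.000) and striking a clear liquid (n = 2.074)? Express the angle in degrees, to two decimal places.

Here n₂/n₁ = 2.074/1.000 = 2.0740, and Brewster's law gives tan θ_B = n₂/n₁.
So θ_B = arctan 2.0740 = 64.26°.

θ_B ≈ 64.26°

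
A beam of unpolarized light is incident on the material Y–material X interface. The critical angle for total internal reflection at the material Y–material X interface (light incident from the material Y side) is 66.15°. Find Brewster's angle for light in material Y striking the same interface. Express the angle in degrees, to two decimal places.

At the critical angle sin θ_c = n₂/n₁, giving n₂/n₁ = sin 66.15° = 0.9146.
Then tan θ_B = n₂/n₁ = 0.9146, so θ_B = arctan 0.9146 = 42.45°.

θ_B ≈ 42.45°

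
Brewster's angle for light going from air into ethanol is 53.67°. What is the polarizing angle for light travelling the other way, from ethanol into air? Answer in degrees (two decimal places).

The two Brewster angles are complementary: θ_B' = 90° − θ_B = 90° − 53.67° = 36.33°.

θ_B' ≈ 36.33°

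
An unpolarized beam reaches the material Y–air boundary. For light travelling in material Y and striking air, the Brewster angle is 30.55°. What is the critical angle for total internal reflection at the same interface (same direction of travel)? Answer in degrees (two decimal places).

tan θ_B = n₂/n₁ = tan 30.55° = 0.5902.
Total internal reflection: sin θ_c = n₂/n₁ = 0.5902.
θ_c = arcsin(0.5902) = 36.17°.

θ_c ≈ 36.17°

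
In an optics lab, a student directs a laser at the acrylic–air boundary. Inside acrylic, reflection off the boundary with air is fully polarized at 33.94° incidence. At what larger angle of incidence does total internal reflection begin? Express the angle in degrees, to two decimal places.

θ_c ≈ 42.30°

From Brewster, n₂/n₁ = tan θ_B = tan 33.94° = 0.6730.
Then sin θ_c = n₂/n₁ = 0.6730, so θ_c = arcsin 0.6730 = 42.30°.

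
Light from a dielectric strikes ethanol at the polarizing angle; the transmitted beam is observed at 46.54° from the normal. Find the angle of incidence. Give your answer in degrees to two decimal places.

At Brewster's angle the reflected and refracted rays are perpendicular, so θ_B + θ_t = 90°.
θ_B = 90° − 46.54° = 43.46°.

θ_B ≈ 43.46°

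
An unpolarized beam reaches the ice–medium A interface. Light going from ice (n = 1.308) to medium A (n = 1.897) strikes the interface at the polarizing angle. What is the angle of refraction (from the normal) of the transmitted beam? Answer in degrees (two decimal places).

tan θ_B = n₂/n₁ = 1.897/1.308 = 1.4503, so θ_B = 55.41°.
At Brewster's angle the reflected and refracted rays are perpendicular, so θ_t = 90° − θ_B = 90° − 55.41° = 34.59°.

θ_t ≈ 34.59°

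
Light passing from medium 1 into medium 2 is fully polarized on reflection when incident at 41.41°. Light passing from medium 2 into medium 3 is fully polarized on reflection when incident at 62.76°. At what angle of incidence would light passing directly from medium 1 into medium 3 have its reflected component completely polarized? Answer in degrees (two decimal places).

tan θ_B(1→2) = n₂/n₁ = tan 41.41° = 0.8819.
tan θ_B(2→3) = n₃/n₂ = tan 62.76° = 1.9425.
Multiplying, n₃/n₁ = 0.8819 × 1.9425 = 1.7131, and θ_B(1→3) = arctan 1.7131 = 59.73°.

θ_B ≈ 59.73°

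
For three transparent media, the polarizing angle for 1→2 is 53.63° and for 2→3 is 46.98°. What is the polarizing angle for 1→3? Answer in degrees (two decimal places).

θ_B ≈ 55.50°

tan θ_B(1→2) = n₂/n₁ = tan 53.63° = 1.3579.
tan θ_B(2→3) = n₃/n₂ = tan 46.98° = 1.0716.
Multiplying, n₃/n₁ = 1.3579 × 1.0716 = 1.4551, and θ_B(1→3) = arctan 1.4551 = 55.50°.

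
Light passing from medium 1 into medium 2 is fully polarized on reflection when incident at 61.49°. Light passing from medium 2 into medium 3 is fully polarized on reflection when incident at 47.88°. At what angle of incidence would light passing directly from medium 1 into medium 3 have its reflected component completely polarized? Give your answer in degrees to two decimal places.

n₂/n₁ = tan 61.49° = 1.8410 and n₃/n₂ = tan 47.88° = 1.1059.
So n₃/n₁ = (n₂/n₁)(n₃/n₂) = 1.8410 × 1.1059 = 2.0361.
θ_B(1→3) = arctan(2.0361) = 63.84°.

θ_B ≈ 63.84°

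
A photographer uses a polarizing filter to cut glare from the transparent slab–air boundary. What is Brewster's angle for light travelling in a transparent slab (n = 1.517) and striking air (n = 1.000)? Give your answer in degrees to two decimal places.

θ_B ≈ 33.39°

At Brewster's angle the reflected and refracted rays are perpendicular, which with Snell's law gives tan θ_B = n₂/n₁.
tan θ_B = n₂/n₁ = 1.000/1.517 = 0.6592.
So θ_B = arctan 0.6592 = 33.39°.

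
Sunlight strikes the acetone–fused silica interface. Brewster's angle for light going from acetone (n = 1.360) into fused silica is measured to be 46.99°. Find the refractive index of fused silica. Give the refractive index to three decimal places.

Brewster's law: tan θ_B = n₂/n₁ (light incident in acetone, refracted into fused silica).
n₂ = n₁ tan θ_B = 1.360 × tan 46.99° = 1.458.

n ≈ 1.458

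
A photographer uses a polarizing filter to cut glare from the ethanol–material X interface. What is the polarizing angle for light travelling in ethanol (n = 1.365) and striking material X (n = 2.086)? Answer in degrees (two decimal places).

θ_B ≈ 56.80°

Brewster's condition: tan θ_B = n₂/n₁ = 2.086/1.365 = 1.5282. Taking the arctangent, θ_B = 56.80°.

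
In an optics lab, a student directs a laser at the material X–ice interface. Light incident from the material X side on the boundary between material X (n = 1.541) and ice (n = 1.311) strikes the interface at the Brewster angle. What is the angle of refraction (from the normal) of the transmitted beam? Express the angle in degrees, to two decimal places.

tan θ_B = n₂/n₁ = 1.311/1.541 = 0.8507, so θ_B = 40.39°.
Since θ_B + θ_t = 90° at Brewster incidence, θ_t = 90° − 40.39° = 49.61°.

θ_t ≈ 49.61°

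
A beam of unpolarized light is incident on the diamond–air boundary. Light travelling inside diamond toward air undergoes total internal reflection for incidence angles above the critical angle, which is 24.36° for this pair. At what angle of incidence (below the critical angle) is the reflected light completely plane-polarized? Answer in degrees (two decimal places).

sin θ_c = n₂/n₁, so n₂/n₁ = sin 24.36° = 0.4125.
Brewster: tan θ_B = n₂/n₁ = 0.4125.
θ_B = arctan(0.4125) = 22.41°.

θ_B ≈ 22.41°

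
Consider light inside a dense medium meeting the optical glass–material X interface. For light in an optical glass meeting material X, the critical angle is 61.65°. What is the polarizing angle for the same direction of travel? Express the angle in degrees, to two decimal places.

n₂/n₁ = sin θ_c = sin 61.65° = 0.8801.
tan θ_B equals the same ratio, so θ_B = arctan(0.8801) = 41.35°.

θ_B ≈ 41.35°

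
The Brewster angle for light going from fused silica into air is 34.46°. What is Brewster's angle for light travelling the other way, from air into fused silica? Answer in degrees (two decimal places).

θ_B' ≈ 55.54°

Reversing the direction swaps n₁ and n₂, so tan θ_B' = 1/tan θ_B and θ_B' = 90° − θ_B.
Hence θ_B' = 90° − 34.46° = 55.54°.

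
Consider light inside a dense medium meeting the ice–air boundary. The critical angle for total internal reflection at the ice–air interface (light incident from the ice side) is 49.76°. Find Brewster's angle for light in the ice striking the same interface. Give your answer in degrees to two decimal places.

At the critical angle sin θ_c = n₂/n₁, giving n₂/n₁ = sin 49.76° = 0.7633.
Then tan θ_B = n₂/n₁ = 0.7633, so θ_B = arctan 0.7633 = 37.36°.

θ_B ≈ 37.36°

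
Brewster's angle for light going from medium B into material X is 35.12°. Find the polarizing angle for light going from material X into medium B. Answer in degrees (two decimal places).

tan θ_B' = n₁/n₂ = 1/tan θ_B, so θ_B' = 90° − θ_B.
θ_B' = 90° − 35.12° = 54.88°.

θ_B' ≈ 54.88°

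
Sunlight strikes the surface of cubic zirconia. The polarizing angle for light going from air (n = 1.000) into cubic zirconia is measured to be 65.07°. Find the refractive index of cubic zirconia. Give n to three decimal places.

n ≈ 2.151

Full polarization of the reflected beam means tan θ_B = n₂/n₁, where n₁ is the incident medium (air).
n₂ = n₁ tan θ_B = 1.000 × tan 65.07° = 2.151.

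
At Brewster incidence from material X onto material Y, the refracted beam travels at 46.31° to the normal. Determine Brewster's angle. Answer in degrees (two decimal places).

θ_B ≈ 43.69°

At Brewster's angle the reflected and refracted rays are perpendicular, so θ_B + θ_t = 90°.
θ_B = 90° − 46.31° = 43.69°.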